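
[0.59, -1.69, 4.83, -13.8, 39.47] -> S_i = 0.59*(-2.86)^i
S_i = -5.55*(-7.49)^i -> [-5.55, 41.57, -311.36, 2332.05, -17467.08]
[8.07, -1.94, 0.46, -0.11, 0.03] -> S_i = 8.07*(-0.24)^i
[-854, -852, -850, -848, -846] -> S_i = -854 + 2*i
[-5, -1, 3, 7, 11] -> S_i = -5 + 4*i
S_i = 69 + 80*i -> [69, 149, 229, 309, 389]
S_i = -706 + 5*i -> [-706, -701, -696, -691, -686]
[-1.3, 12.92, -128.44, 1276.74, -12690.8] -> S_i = -1.30*(-9.94)^i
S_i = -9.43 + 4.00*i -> [-9.43, -5.43, -1.43, 2.57, 6.57]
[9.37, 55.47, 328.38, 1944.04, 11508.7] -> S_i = 9.37*5.92^i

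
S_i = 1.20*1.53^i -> [1.2, 1.84, 2.81, 4.3, 6.58]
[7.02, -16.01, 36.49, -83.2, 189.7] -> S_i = 7.02*(-2.28)^i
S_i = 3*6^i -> [3, 18, 108, 648, 3888]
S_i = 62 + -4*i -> [62, 58, 54, 50, 46]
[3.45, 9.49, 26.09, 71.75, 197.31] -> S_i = 3.45*2.75^i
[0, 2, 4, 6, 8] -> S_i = 0 + 2*i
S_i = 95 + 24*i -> [95, 119, 143, 167, 191]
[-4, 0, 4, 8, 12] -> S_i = -4 + 4*i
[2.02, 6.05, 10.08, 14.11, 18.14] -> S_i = 2.02 + 4.03*i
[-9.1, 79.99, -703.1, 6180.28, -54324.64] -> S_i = -9.10*(-8.79)^i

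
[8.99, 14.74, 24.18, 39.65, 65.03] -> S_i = 8.99*1.64^i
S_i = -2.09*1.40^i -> [-2.09, -2.93, -4.1, -5.73, -8.03]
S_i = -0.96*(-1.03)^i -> [-0.96, 0.99, -1.02, 1.05, -1.08]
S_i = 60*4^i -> [60, 240, 960, 3840, 15360]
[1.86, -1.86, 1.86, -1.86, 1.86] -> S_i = 1.86*(-1.00)^i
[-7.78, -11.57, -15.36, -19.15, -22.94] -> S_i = -7.78 + -3.79*i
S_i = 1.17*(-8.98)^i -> [1.17, -10.51, 94.35, -847.26, 7608.36]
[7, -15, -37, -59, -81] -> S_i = 7 + -22*i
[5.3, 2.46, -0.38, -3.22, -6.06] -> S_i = 5.30 + -2.84*i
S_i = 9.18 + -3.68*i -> [9.18, 5.5, 1.82, -1.86, -5.54]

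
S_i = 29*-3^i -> [29, -87, 261, -783, 2349]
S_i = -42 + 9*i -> [-42, -33, -24, -15, -6]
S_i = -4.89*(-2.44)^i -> [-4.89, 11.93, -29.11, 71.04, -173.33]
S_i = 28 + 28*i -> [28, 56, 84, 112, 140]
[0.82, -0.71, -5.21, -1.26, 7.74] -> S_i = Random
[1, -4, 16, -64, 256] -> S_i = 1*-4^i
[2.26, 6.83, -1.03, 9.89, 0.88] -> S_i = Random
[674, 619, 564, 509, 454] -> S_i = 674 + -55*i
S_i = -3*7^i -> [-3, -21, -147, -1029, -7203]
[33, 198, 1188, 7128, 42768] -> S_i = 33*6^i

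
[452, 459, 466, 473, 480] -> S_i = 452 + 7*i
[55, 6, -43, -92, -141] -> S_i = 55 + -49*i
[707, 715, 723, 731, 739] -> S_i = 707 + 8*i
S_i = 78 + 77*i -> [78, 155, 232, 309, 386]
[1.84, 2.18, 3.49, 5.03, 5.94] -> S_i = Random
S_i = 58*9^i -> [58, 522, 4698, 42282, 380538]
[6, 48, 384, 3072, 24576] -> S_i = 6*8^i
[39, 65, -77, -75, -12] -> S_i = Random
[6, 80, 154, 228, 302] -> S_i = 6 + 74*i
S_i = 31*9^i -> [31, 279, 2511, 22599, 203391]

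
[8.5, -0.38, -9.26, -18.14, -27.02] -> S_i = 8.50 + -8.88*i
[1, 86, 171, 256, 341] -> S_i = 1 + 85*i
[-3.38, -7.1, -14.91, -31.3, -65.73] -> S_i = -3.38*2.10^i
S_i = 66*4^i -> [66, 264, 1056, 4224, 16896]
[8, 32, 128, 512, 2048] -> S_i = 8*4^i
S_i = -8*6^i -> [-8, -48, -288, -1728, -10368]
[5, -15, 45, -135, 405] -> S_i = 5*-3^i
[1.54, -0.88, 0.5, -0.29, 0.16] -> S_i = 1.54*(-0.57)^i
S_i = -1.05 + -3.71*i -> [-1.05, -4.76, -8.47, -12.18, -15.89]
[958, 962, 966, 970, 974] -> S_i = 958 + 4*i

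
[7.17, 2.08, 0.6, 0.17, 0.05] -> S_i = 7.17*0.29^i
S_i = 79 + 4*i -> [79, 83, 87, 91, 95]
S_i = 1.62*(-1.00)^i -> [1.62, -1.62, 1.62, -1.62, 1.62]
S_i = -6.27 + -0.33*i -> [-6.27, -6.6, -6.93, -7.26, -7.59]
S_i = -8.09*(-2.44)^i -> [-8.09, 19.74, -48.16, 117.52, -286.75]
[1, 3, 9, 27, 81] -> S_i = 1*3^i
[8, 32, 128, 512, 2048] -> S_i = 8*4^i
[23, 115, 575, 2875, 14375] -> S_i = 23*5^i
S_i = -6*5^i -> [-6, -30, -150, -750, -3750]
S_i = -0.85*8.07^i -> [-0.85, -6.86, -55.36, -446.72, -3605.06]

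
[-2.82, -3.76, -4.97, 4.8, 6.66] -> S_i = Random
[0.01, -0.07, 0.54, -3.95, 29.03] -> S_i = 0.01*(-7.34)^i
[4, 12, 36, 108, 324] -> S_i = 4*3^i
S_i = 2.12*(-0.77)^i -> [2.12, -1.63, 1.26, -0.97, 0.75]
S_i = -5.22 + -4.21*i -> [-5.22, -9.43, -13.64, -17.85, -22.06]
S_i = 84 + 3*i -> [84, 87, 90, 93, 96]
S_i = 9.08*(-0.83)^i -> [9.08, -7.54, 6.26, -5.19, 4.31]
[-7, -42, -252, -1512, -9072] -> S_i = -7*6^i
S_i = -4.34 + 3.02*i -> [-4.34, -1.32, 1.7, 4.72, 7.74]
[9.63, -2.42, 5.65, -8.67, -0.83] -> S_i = Random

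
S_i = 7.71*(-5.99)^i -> [7.71, -46.18, 276.64, -1657.05, 9925.71]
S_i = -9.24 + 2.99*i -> [-9.24, -6.25, -3.26, -0.27, 2.72]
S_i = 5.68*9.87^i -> [5.68, 56.06, 553.33, 5461.35, 53903.5]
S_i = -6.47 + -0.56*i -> [-6.47, -7.03, -7.59, -8.15, -8.71]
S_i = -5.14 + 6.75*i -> [-5.14, 1.61, 8.36, 15.11, 21.86]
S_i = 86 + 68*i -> [86, 154, 222, 290, 358]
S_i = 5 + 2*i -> [5, 7, 9, 11, 13]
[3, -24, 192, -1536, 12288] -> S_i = 3*-8^i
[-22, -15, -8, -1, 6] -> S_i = -22 + 7*i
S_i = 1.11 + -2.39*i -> [1.11, -1.28, -3.67, -6.06, -8.45]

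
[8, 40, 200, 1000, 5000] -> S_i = 8*5^i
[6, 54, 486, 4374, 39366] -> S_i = 6*9^i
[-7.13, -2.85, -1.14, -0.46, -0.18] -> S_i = -7.13*0.40^i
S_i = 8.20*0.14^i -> [8.2, 1.15, 0.16, 0.02, 0.0]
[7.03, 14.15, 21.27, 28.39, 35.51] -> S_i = 7.03 + 7.12*i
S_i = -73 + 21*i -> [-73, -52, -31, -10, 11]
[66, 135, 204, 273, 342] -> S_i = 66 + 69*i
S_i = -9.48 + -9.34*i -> [-9.48, -18.82, -28.16, -37.5, -46.84]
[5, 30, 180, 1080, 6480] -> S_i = 5*6^i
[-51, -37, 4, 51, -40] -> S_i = Random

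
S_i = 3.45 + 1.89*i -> [3.45, 5.34, 7.23, 9.12, 11.01]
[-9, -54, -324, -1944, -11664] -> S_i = -9*6^i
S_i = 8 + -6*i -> [8, 2, -4, -10, -16]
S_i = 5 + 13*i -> [5, 18, 31, 44, 57]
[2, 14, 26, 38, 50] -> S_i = 2 + 12*i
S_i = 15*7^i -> [15, 105, 735, 5145, 36015]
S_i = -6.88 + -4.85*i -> [-6.88, -11.73, -16.58, -21.43, -26.28]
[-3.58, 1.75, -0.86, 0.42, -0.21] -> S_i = -3.58*(-0.49)^i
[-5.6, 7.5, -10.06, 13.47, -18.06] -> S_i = -5.60*(-1.34)^i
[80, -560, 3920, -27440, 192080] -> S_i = 80*-7^i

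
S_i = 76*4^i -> [76, 304, 1216, 4864, 19456]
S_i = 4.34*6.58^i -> [4.34, 28.56, 187.91, 1236.42, 8135.67]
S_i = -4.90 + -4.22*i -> [-4.9, -9.12, -13.34, -17.56, -21.78]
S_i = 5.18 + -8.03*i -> [5.18, -2.85, -10.88, -18.91, -26.94]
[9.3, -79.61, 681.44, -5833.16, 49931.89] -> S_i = 9.30*(-8.56)^i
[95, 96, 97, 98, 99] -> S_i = 95 + 1*i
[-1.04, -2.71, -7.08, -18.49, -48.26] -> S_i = -1.04*2.61^i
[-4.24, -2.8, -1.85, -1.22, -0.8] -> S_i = -4.24*0.66^i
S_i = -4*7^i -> [-4, -28, -196, -1372, -9604]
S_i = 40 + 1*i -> [40, 41, 42, 43, 44]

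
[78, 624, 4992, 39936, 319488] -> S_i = 78*8^i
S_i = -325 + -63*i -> [-325, -388, -451, -514, -577]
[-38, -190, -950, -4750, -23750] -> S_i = -38*5^i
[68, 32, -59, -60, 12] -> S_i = Random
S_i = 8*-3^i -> [8, -24, 72, -216, 648]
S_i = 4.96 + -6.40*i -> [4.96, -1.44, -7.84, -14.24, -20.64]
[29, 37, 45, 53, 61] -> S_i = 29 + 8*i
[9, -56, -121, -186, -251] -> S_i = 9 + -65*i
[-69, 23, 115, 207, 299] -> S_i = -69 + 92*i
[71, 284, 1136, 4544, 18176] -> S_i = 71*4^i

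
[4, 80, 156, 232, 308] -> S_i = 4 + 76*i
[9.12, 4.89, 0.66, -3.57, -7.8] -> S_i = 9.12 + -4.23*i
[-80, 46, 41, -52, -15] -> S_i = Random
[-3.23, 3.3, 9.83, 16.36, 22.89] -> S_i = -3.23 + 6.53*i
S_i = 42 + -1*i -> [42, 41, 40, 39, 38]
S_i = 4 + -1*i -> [4, 3, 2, 1, 0]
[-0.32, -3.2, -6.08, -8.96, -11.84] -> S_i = -0.32 + -2.88*i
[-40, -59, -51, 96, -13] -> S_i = Random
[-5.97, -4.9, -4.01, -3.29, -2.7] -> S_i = -5.97*0.82^i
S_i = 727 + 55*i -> [727, 782, 837, 892, 947]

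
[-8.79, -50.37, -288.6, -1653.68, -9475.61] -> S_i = -8.79*5.73^i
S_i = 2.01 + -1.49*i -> [2.01, 0.52, -0.97, -2.46, -3.95]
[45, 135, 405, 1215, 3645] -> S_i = 45*3^i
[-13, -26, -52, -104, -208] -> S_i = -13*2^i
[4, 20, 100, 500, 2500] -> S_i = 4*5^i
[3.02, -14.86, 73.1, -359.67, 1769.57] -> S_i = 3.02*(-4.92)^i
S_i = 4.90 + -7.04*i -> [4.9, -2.14, -9.18, -16.22, -23.26]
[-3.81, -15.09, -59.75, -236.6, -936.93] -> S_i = -3.81*3.96^i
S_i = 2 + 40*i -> [2, 42, 82, 122, 162]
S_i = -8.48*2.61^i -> [-8.48, -22.13, -57.77, -150.77, -393.51]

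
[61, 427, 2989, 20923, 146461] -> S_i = 61*7^i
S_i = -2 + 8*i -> [-2, 6, 14, 22, 30]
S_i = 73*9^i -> [73, 657, 5913, 53217, 478953]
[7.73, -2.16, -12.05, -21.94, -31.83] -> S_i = 7.73 + -9.89*i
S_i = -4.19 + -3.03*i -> [-4.19, -7.22, -10.25, -13.28, -16.31]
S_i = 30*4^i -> [30, 120, 480, 1920, 7680]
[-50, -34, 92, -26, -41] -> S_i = Random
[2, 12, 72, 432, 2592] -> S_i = 2*6^i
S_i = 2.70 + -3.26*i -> [2.7, -0.56, -3.82, -7.08, -10.34]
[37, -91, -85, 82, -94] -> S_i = Random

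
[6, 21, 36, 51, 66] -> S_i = 6 + 15*i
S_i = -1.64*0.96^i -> [-1.64, -1.57, -1.51, -1.45, -1.39]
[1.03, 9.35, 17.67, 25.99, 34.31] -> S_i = 1.03 + 8.32*i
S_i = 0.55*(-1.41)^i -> [0.55, -0.78, 1.09, -1.54, 2.17]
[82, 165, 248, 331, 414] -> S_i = 82 + 83*i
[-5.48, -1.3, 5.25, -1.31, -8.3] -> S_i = Random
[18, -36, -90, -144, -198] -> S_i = 18 + -54*i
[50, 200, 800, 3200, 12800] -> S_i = 50*4^i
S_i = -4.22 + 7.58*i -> [-4.22, 3.36, 10.94, 18.52, 26.1]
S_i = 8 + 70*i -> [8, 78, 148, 218, 288]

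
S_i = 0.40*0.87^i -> [0.4, 0.35, 0.3, 0.26, 0.23]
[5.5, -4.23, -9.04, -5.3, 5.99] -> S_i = Random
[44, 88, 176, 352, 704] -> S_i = 44*2^i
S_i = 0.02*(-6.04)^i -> [0.02, -0.12, 0.73, -4.41, 26.62]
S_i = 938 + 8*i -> [938, 946, 954, 962, 970]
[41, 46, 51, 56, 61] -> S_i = 41 + 5*i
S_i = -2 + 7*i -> [-2, 5, 12, 19, 26]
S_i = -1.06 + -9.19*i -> [-1.06, -10.25, -19.44, -28.63, -37.82]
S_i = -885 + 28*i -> [-885, -857, -829, -801, -773]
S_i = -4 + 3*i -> [-4, -1, 2, 5, 8]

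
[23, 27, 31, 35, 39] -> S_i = 23 + 4*i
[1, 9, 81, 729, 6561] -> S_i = 1*9^i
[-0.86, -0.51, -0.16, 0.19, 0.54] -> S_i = -0.86 + 0.35*i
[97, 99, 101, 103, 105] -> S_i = 97 + 2*i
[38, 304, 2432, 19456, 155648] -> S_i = 38*8^i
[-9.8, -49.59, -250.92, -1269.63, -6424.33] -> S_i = -9.80*5.06^i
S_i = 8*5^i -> [8, 40, 200, 1000, 5000]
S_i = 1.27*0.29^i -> [1.27, 0.37, 0.11, 0.03, 0.01]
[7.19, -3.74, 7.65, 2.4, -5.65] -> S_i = Random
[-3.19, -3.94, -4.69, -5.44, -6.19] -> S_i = -3.19 + -0.75*i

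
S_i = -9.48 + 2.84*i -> [-9.48, -6.64, -3.8, -0.96, 1.88]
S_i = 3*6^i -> [3, 18, 108, 648, 3888]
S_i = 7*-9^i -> [7, -63, 567, -5103, 45927]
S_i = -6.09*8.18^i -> [-6.09, -49.82, -407.5, -3333.32, -27266.57]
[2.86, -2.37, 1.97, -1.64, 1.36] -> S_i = 2.86*(-0.83)^i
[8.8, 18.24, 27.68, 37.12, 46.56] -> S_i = 8.80 + 9.44*i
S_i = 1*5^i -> [1, 5, 25, 125, 625]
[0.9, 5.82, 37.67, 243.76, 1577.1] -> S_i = 0.90*6.47^i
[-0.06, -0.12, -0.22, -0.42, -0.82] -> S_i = -0.06*1.92^i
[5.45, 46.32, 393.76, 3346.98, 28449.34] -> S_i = 5.45*8.50^i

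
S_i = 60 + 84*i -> [60, 144, 228, 312, 396]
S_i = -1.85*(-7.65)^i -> [-1.85, 14.15, -108.27, 828.24, -6336.03]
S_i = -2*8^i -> [-2, -16, -128, -1024, -8192]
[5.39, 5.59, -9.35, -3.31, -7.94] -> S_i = Random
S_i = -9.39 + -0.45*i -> [-9.39, -9.84, -10.29, -10.74, -11.19]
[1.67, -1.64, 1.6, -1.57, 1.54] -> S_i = 1.67*(-0.98)^i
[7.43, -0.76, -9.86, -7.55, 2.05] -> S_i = Random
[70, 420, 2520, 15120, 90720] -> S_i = 70*6^i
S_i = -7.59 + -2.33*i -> [-7.59, -9.92, -12.25, -14.58, -16.91]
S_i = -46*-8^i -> [-46, 368, -2944, 23552, -188416]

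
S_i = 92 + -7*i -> [92, 85, 78, 71, 64]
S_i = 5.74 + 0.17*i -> [5.74, 5.91, 6.08, 6.25, 6.42]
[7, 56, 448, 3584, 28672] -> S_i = 7*8^i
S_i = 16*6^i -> [16, 96, 576, 3456, 20736]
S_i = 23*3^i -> [23, 69, 207, 621, 1863]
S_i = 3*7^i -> [3, 21, 147, 1029, 7203]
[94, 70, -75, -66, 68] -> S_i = Random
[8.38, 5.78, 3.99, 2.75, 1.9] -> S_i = 8.38*0.69^i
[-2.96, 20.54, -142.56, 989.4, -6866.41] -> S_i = -2.96*(-6.94)^i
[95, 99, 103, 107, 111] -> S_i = 95 + 4*i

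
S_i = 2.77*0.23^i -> [2.77, 0.64, 0.15, 0.03, 0.01]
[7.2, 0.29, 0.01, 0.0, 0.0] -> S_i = 7.20*0.04^i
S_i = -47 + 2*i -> [-47, -45, -43, -41, -39]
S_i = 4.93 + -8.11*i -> [4.93, -3.18, -11.29, -19.4, -27.51]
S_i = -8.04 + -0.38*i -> [-8.04, -8.42, -8.8, -9.18, -9.56]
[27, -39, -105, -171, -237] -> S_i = 27 + -66*i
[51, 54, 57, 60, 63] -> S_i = 51 + 3*i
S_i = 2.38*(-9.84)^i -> [2.38, -23.42, 230.44, -2267.58, 22312.97]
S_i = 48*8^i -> [48, 384, 3072, 24576, 196608]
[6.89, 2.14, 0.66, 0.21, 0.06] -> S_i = 6.89*0.31^i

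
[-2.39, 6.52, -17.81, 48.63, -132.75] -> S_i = -2.39*(-2.73)^i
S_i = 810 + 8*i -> [810, 818, 826, 834, 842]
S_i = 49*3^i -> [49, 147, 441, 1323, 3969]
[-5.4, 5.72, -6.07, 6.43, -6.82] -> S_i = -5.40*(-1.06)^i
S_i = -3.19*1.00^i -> [-3.19, -3.19, -3.19, -3.19, -3.19]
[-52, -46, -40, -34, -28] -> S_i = -52 + 6*i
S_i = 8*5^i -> [8, 40, 200, 1000, 5000]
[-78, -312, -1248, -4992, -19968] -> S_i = -78*4^i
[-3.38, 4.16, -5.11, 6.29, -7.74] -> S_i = -3.38*(-1.23)^i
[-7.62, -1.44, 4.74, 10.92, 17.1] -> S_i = -7.62 + 6.18*i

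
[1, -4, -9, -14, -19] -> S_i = 1 + -5*i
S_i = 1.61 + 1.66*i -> [1.61, 3.27, 4.93, 6.59, 8.25]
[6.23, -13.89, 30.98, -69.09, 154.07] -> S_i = 6.23*(-2.23)^i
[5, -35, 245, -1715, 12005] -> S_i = 5*-7^i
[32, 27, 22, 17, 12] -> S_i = 32 + -5*i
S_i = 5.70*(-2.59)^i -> [5.7, -14.76, 38.24, -99.03, 256.49]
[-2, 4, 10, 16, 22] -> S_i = -2 + 6*i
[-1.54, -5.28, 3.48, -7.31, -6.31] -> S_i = Random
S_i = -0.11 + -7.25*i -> [-0.11, -7.36, -14.61, -21.86, -29.11]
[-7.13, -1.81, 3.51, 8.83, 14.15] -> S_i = -7.13 + 5.32*i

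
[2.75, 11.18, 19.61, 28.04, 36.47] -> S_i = 2.75 + 8.43*i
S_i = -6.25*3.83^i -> [-6.25, -23.94, -91.68, -351.14, -1344.85]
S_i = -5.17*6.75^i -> [-5.17, -34.9, -235.56, -1590.02, -10732.62]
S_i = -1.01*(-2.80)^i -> [-1.01, 2.83, -7.92, 22.17, -62.08]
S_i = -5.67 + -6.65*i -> [-5.67, -12.32, -18.97, -25.62, -32.27]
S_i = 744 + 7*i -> [744, 751, 758, 765, 772]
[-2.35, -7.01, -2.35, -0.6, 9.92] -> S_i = Random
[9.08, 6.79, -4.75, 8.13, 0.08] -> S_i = Random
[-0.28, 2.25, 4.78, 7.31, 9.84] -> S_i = -0.28 + 2.53*i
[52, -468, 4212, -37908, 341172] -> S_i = 52*-9^i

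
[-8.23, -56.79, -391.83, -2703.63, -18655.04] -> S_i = -8.23*6.90^i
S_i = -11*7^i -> [-11, -77, -539, -3773, -26411]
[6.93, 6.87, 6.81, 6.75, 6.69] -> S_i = 6.93 + -0.06*i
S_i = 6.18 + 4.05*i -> [6.18, 10.23, 14.28, 18.33, 22.38]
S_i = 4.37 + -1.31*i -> [4.37, 3.06, 1.75, 0.44, -0.87]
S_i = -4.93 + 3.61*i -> [-4.93, -1.32, 2.29, 5.9, 9.51]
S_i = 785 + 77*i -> [785, 862, 939, 1016, 1093]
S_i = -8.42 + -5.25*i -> [-8.42, -13.67, -18.92, -24.17, -29.42]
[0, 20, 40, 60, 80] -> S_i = 0 + 20*i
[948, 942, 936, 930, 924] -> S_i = 948 + -6*i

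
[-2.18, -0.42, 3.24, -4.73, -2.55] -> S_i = Random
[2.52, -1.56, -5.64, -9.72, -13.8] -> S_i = 2.52 + -4.08*i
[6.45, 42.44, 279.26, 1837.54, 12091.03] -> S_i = 6.45*6.58^i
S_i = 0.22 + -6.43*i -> [0.22, -6.21, -12.64, -19.07, -25.5]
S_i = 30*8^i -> [30, 240, 1920, 15360, 122880]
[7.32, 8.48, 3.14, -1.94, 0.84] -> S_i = Random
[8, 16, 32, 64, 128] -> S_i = 8*2^i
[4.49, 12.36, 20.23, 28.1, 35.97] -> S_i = 4.49 + 7.87*i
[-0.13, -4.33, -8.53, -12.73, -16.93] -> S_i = -0.13 + -4.20*i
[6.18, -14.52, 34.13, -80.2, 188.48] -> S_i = 6.18*(-2.35)^i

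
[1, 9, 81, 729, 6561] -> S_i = 1*9^i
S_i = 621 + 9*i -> [621, 630, 639, 648, 657]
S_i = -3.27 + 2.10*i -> [-3.27, -1.17, 0.93, 3.03, 5.13]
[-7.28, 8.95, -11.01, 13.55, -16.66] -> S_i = -7.28*(-1.23)^i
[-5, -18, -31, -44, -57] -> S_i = -5 + -13*i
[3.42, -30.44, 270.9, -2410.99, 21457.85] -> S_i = 3.42*(-8.90)^i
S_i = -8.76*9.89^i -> [-8.76, -86.64, -856.83, -8474.09, -83808.73]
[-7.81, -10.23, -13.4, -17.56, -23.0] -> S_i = -7.81*1.31^i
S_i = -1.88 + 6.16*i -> [-1.88, 4.28, 10.44, 16.6, 22.76]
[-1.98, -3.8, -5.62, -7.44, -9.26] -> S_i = -1.98 + -1.82*i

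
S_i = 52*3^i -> [52, 156, 468, 1404, 4212]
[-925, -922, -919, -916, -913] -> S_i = -925 + 3*i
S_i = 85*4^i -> [85, 340, 1360, 5440, 21760]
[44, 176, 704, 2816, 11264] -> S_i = 44*4^i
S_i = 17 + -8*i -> [17, 9, 1, -7, -15]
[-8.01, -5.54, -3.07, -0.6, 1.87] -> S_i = -8.01 + 2.47*i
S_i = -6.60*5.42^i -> [-6.6, -35.77, -193.88, -1050.85, -5695.62]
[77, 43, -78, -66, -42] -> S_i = Random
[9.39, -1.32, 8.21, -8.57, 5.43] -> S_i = Random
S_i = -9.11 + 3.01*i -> [-9.11, -6.1, -3.09, -0.08, 2.93]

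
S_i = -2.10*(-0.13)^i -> [-2.1, 0.27, -0.04, 0.0, -0.0]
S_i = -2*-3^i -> [-2, 6, -18, 54, -162]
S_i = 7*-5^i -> [7, -35, 175, -875, 4375]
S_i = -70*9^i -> [-70, -630, -5670, -51030, -459270]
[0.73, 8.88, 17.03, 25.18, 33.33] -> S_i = 0.73 + 8.15*i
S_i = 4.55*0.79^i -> [4.55, 3.59, 2.84, 2.24, 1.77]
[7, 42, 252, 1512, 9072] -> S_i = 7*6^i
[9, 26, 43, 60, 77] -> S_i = 9 + 17*i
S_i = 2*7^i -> [2, 14, 98, 686, 4802]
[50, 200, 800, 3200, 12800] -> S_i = 50*4^i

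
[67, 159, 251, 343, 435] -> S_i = 67 + 92*i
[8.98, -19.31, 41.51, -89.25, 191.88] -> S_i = 8.98*(-2.15)^i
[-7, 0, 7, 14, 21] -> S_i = -7 + 7*i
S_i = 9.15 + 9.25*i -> [9.15, 18.4, 27.65, 36.9, 46.15]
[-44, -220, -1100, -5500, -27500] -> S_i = -44*5^i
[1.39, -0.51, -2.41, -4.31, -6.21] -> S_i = 1.39 + -1.90*i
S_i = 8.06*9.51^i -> [8.06, 76.65, 728.95, 6932.29, 65926.06]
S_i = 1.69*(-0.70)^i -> [1.69, -1.18, 0.83, -0.58, 0.41]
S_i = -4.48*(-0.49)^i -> [-4.48, 2.2, -1.08, 0.53, -0.26]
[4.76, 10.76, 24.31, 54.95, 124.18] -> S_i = 4.76*2.26^i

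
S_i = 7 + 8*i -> [7, 15, 23, 31, 39]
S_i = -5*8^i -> [-5, -40, -320, -2560, -20480]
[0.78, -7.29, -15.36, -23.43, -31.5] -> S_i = 0.78 + -8.07*i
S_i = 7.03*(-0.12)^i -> [7.03, -0.84, 0.1, -0.01, 0.0]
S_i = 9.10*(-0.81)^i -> [9.1, -7.37, 5.97, -4.84, 3.92]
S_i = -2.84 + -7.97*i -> [-2.84, -10.81, -18.78, -26.75, -34.72]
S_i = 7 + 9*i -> [7, 16, 25, 34, 43]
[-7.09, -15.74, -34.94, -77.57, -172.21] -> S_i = -7.09*2.22^i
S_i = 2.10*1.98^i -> [2.1, 4.16, 8.23, 16.3, 32.28]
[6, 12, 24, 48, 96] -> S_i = 6*2^i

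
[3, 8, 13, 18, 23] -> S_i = 3 + 5*i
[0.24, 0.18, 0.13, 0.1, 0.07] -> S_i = 0.24*0.74^i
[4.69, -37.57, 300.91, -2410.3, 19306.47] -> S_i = 4.69*(-8.01)^i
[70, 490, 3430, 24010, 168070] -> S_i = 70*7^i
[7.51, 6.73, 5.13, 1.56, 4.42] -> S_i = Random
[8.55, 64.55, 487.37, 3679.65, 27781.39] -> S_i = 8.55*7.55^i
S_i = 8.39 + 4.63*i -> [8.39, 13.02, 17.65, 22.28, 26.91]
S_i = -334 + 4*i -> [-334, -330, -326, -322, -318]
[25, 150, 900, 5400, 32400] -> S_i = 25*6^i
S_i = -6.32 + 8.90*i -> [-6.32, 2.58, 11.48, 20.38, 29.28]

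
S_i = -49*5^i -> [-49, -245, -1225, -6125, -30625]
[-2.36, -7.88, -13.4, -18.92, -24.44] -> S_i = -2.36 + -5.52*i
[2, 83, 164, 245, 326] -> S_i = 2 + 81*i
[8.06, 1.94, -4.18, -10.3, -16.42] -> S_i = 8.06 + -6.12*i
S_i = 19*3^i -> [19, 57, 171, 513, 1539]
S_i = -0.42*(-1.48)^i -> [-0.42, 0.62, -0.92, 1.36, -2.02]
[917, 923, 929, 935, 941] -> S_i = 917 + 6*i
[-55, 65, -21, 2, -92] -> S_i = Random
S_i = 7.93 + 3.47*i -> [7.93, 11.4, 14.87, 18.34, 21.81]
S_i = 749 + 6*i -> [749, 755, 761, 767, 773]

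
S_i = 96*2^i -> [96, 192, 384, 768, 1536]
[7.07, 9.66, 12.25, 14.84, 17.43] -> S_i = 7.07 + 2.59*i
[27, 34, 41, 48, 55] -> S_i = 27 + 7*i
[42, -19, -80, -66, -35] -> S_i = Random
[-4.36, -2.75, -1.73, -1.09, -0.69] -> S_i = -4.36*0.63^i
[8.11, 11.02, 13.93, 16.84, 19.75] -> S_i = 8.11 + 2.91*i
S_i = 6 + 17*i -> [6, 23, 40, 57, 74]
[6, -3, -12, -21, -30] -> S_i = 6 + -9*i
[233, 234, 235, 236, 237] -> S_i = 233 + 1*i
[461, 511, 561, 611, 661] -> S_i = 461 + 50*i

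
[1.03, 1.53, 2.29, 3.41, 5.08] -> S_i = 1.03*1.49^i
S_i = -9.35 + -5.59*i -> [-9.35, -14.94, -20.53, -26.12, -31.71]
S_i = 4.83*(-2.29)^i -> [4.83, -11.06, 25.33, -58.0, 132.83]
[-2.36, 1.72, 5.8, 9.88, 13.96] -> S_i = -2.36 + 4.08*i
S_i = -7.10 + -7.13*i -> [-7.1, -14.23, -21.36, -28.49, -35.62]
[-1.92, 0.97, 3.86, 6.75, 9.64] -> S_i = -1.92 + 2.89*i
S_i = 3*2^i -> [3, 6, 12, 24, 48]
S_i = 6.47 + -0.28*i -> [6.47, 6.19, 5.91, 5.63, 5.35]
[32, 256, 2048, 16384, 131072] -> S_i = 32*8^i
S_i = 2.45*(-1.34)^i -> [2.45, -3.28, 4.4, -5.89, 7.9]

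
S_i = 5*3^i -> [5, 15, 45, 135, 405]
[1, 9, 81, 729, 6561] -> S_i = 1*9^i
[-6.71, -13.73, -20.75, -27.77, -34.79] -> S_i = -6.71 + -7.02*i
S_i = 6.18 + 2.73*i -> [6.18, 8.91, 11.64, 14.37, 17.1]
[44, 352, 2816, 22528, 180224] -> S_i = 44*8^i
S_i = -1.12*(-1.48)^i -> [-1.12, 1.66, -2.45, 3.63, -5.37]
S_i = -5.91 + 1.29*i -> [-5.91, -4.62, -3.33, -2.04, -0.75]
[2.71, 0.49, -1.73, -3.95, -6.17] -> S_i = 2.71 + -2.22*i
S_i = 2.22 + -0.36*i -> [2.22, 1.86, 1.5, 1.14, 0.78]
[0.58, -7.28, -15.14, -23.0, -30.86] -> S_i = 0.58 + -7.86*i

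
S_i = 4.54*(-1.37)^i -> [4.54, -6.22, 8.52, -11.67, 15.99]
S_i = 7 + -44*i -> [7, -37, -81, -125, -169]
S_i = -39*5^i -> [-39, -195, -975, -4875, -24375]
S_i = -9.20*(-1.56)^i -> [-9.2, 14.35, -22.39, 34.93, -54.49]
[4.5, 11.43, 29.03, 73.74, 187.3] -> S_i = 4.50*2.54^i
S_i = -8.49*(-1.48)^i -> [-8.49, 12.57, -18.6, 27.52, -40.73]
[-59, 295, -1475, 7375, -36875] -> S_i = -59*-5^i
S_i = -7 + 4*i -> [-7, -3, 1, 5, 9]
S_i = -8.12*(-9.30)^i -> [-8.12, 75.52, -702.3, 6531.38, -60741.82]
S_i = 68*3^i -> [68, 204, 612, 1836, 5508]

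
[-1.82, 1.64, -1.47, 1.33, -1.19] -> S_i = -1.82*(-0.90)^i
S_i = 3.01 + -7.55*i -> [3.01, -4.54, -12.09, -19.64, -27.19]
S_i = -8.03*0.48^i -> [-8.03, -3.85, -1.85, -0.89, -0.43]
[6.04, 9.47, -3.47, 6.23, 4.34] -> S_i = Random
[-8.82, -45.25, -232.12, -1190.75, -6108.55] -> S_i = -8.82*5.13^i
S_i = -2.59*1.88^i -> [-2.59, -4.87, -9.15, -17.21, -32.35]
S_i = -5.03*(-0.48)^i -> [-5.03, 2.41, -1.16, 0.56, -0.27]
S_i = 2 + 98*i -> [2, 100, 198, 296, 394]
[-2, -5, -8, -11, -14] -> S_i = -2 + -3*i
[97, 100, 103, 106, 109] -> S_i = 97 + 3*i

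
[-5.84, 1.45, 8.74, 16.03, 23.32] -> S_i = -5.84 + 7.29*i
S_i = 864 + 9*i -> [864, 873, 882, 891, 900]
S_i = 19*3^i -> [19, 57, 171, 513, 1539]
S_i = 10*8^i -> [10, 80, 640, 5120, 40960]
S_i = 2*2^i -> [2, 4, 8, 16, 32]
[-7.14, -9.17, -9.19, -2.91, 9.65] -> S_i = Random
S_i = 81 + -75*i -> [81, 6, -69, -144, -219]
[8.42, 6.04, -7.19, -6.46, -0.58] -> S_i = Random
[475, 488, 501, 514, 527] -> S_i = 475 + 13*i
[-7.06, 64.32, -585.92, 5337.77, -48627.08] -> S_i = -7.06*(-9.11)^i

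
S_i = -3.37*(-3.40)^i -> [-3.37, 11.46, -38.96, 132.45, -450.35]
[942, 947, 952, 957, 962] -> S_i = 942 + 5*i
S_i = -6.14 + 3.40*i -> [-6.14, -2.74, 0.66, 4.06, 7.46]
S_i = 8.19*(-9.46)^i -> [8.19, -77.48, 732.94, -6933.58, 65591.63]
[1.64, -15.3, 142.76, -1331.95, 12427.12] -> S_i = 1.64*(-9.33)^i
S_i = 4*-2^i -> [4, -8, 16, -32, 64]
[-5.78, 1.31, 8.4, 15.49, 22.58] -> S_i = -5.78 + 7.09*i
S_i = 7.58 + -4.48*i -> [7.58, 3.1, -1.38, -5.86, -10.34]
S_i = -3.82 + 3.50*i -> [-3.82, -0.32, 3.18, 6.68, 10.18]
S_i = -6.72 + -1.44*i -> [-6.72, -8.16, -9.6, -11.04, -12.48]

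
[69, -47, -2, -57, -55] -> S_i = Random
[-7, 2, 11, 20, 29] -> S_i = -7 + 9*i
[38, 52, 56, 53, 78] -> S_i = Random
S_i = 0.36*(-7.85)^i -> [0.36, -2.83, 22.18, -174.15, 1367.04]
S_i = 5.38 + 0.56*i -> [5.38, 5.94, 6.5, 7.06, 7.62]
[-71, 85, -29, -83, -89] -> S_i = Random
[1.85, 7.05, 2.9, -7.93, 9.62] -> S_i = Random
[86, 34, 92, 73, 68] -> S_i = Random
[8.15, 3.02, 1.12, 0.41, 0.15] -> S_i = 8.15*0.37^i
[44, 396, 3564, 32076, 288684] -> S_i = 44*9^i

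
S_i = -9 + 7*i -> [-9, -2, 5, 12, 19]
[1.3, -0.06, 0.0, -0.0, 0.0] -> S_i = 1.30*(-0.05)^i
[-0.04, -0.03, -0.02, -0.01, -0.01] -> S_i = -0.04*0.63^i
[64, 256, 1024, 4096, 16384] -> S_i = 64*4^i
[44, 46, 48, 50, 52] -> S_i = 44 + 2*i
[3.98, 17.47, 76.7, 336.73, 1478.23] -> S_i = 3.98*4.39^i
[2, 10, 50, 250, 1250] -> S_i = 2*5^i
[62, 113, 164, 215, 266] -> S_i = 62 + 51*i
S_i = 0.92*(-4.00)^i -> [0.92, -3.68, 14.72, -58.88, 235.52]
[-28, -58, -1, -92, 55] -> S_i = Random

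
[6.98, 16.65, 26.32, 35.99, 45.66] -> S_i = 6.98 + 9.67*i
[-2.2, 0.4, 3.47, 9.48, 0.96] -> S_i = Random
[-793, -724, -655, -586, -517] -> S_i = -793 + 69*i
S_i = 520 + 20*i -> [520, 540, 560, 580, 600]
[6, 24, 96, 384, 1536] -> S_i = 6*4^i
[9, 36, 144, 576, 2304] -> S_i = 9*4^i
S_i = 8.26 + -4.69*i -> [8.26, 3.57, -1.12, -5.81, -10.5]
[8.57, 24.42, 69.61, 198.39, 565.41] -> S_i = 8.57*2.85^i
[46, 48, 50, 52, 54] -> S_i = 46 + 2*i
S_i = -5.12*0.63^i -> [-5.12, -3.23, -2.03, -1.28, -0.81]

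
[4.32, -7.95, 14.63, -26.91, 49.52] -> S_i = 4.32*(-1.84)^i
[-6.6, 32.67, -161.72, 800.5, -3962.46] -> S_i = -6.60*(-4.95)^i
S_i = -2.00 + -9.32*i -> [-2.0, -11.32, -20.64, -29.96, -39.28]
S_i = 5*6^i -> [5, 30, 180, 1080, 6480]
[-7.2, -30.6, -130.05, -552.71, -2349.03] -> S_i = -7.20*4.25^i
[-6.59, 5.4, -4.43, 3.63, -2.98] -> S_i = -6.59*(-0.82)^i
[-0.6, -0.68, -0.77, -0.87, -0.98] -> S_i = -0.60*1.13^i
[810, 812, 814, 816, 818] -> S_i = 810 + 2*i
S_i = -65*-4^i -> [-65, 260, -1040, 4160, -16640]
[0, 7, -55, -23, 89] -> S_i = Random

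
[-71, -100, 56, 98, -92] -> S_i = Random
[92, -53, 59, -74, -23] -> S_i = Random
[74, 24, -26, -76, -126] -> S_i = 74 + -50*i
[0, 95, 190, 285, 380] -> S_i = 0 + 95*i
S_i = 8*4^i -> [8, 32, 128, 512, 2048]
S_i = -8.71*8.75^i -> [-8.71, -76.21, -666.86, -5835.02, -51056.42]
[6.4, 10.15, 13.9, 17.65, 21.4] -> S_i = 6.40 + 3.75*i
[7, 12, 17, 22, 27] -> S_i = 7 + 5*i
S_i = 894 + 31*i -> [894, 925, 956, 987, 1018]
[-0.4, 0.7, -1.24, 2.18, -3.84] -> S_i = -0.40*(-1.76)^i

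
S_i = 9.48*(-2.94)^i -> [9.48, -27.87, 81.94, -240.91, 708.27]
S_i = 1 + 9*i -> [1, 10, 19, 28, 37]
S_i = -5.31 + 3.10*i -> [-5.31, -2.21, 0.89, 3.99, 7.09]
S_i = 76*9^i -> [76, 684, 6156, 55404, 498636]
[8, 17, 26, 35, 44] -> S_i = 8 + 9*i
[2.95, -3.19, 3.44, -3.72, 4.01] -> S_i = 2.95*(-1.08)^i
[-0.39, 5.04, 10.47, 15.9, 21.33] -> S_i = -0.39 + 5.43*i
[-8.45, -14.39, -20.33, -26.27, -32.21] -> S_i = -8.45 + -5.94*i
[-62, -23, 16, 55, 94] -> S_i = -62 + 39*i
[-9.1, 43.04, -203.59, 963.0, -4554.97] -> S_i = -9.10*(-4.73)^i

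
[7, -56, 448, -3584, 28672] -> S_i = 7*-8^i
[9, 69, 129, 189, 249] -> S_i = 9 + 60*i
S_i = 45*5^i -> [45, 225, 1125, 5625, 28125]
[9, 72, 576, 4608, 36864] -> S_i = 9*8^i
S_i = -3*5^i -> [-3, -15, -75, -375, -1875]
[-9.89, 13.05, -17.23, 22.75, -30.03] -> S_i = -9.89*(-1.32)^i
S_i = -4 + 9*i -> [-4, 5, 14, 23, 32]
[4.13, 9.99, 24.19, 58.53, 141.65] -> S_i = 4.13*2.42^i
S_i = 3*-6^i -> [3, -18, 108, -648, 3888]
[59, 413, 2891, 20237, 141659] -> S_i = 59*7^i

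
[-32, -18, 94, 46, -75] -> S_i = Random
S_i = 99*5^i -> [99, 495, 2475, 12375, 61875]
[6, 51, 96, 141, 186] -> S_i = 6 + 45*i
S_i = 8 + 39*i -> [8, 47, 86, 125, 164]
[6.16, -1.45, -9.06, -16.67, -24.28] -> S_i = 6.16 + -7.61*i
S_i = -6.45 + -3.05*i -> [-6.45, -9.5, -12.55, -15.6, -18.65]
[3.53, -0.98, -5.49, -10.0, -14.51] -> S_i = 3.53 + -4.51*i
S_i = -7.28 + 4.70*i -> [-7.28, -2.58, 2.12, 6.82, 11.52]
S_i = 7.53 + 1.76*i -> [7.53, 9.29, 11.05, 12.81, 14.57]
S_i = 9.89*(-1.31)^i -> [9.89, -12.96, 16.97, -22.23, 29.13]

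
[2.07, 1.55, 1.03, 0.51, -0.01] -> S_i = 2.07 + -0.52*i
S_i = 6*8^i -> [6, 48, 384, 3072, 24576]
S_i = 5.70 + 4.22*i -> [5.7, 9.92, 14.14, 18.36, 22.58]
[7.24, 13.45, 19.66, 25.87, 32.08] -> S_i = 7.24 + 6.21*i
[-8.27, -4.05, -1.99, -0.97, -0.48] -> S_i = -8.27*0.49^i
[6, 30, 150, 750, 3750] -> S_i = 6*5^i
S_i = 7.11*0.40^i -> [7.11, 2.84, 1.14, 0.46, 0.18]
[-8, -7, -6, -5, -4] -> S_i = -8 + 1*i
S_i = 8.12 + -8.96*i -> [8.12, -0.84, -9.8, -18.76, -27.72]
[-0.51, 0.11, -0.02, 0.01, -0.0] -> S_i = -0.51*(-0.22)^i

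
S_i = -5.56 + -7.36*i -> [-5.56, -12.92, -20.28, -27.64, -35.0]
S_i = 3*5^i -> [3, 15, 75, 375, 1875]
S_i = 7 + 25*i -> [7, 32, 57, 82, 107]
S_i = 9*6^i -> [9, 54, 324, 1944, 11664]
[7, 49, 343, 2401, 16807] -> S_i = 7*7^i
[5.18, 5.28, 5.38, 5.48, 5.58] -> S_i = 5.18 + 0.10*i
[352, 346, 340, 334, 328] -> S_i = 352 + -6*i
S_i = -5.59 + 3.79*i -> [-5.59, -1.8, 1.99, 5.78, 9.57]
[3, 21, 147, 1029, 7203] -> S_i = 3*7^i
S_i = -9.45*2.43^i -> [-9.45, -22.96, -55.8, -135.6, -329.5]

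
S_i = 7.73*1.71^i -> [7.73, 13.22, 22.6, 38.65, 66.09]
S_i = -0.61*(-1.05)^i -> [-0.61, 0.64, -0.67, 0.71, -0.74]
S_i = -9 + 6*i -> [-9, -3, 3, 9, 15]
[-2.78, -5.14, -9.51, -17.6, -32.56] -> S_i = -2.78*1.85^i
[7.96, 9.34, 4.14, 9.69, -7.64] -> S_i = Random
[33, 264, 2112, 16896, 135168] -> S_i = 33*8^i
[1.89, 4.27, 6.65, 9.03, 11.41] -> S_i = 1.89 + 2.38*i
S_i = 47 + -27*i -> [47, 20, -7, -34, -61]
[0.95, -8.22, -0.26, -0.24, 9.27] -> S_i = Random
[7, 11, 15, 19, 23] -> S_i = 7 + 4*i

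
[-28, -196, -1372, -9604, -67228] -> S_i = -28*7^i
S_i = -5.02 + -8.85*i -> [-5.02, -13.87, -22.72, -31.57, -40.42]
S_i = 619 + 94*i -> [619, 713, 807, 901, 995]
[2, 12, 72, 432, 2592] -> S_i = 2*6^i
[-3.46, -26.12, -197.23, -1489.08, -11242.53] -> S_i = -3.46*7.55^i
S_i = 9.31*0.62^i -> [9.31, 5.77, 3.58, 2.22, 1.38]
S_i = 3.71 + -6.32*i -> [3.71, -2.61, -8.93, -15.25, -21.57]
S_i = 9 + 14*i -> [9, 23, 37, 51, 65]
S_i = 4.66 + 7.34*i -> [4.66, 12.0, 19.34, 26.68, 34.02]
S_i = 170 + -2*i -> [170, 168, 166, 164, 162]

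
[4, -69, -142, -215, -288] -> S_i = 4 + -73*i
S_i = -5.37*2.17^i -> [-5.37, -11.65, -25.29, -54.87, -119.07]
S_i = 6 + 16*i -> [6, 22, 38, 54, 70]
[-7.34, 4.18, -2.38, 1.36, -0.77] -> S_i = -7.34*(-0.57)^i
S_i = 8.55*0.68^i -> [8.55, 5.81, 3.95, 2.69, 1.83]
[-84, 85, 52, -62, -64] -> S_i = Random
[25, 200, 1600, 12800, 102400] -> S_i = 25*8^i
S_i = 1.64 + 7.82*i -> [1.64, 9.46, 17.28, 25.1, 32.92]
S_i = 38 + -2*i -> [38, 36, 34, 32, 30]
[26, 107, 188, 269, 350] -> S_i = 26 + 81*i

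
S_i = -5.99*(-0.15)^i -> [-5.99, 0.9, -0.13, 0.02, -0.0]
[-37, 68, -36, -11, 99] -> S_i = Random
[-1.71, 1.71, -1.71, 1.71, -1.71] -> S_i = -1.71*(-1.00)^i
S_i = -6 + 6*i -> [-6, 0, 6, 12, 18]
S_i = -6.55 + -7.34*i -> [-6.55, -13.89, -21.23, -28.57, -35.91]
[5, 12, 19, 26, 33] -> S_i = 5 + 7*i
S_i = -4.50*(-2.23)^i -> [-4.5, 10.04, -22.38, 49.9, -111.28]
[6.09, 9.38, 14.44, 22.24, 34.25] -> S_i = 6.09*1.54^i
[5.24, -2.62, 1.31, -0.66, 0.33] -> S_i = 5.24*(-0.50)^i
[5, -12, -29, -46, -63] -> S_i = 5 + -17*i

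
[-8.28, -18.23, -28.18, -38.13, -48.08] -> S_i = -8.28 + -9.95*i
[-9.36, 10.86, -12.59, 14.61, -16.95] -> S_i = -9.36*(-1.16)^i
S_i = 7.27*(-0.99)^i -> [7.27, -7.2, 7.13, -7.05, 6.98]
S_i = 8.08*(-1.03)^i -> [8.08, -8.32, 8.57, -8.83, 9.09]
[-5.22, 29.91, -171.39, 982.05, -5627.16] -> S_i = -5.22*(-5.73)^i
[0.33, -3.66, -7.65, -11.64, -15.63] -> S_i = 0.33 + -3.99*i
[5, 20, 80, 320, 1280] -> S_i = 5*4^i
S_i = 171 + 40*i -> [171, 211, 251, 291, 331]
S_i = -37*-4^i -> [-37, 148, -592, 2368, -9472]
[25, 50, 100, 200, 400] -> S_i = 25*2^i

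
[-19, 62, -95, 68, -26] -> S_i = Random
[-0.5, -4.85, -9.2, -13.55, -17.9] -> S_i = -0.50 + -4.35*i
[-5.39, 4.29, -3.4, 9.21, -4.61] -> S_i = Random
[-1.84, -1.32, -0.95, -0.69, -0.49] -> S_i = -1.84*0.72^i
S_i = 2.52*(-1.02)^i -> [2.52, -2.57, 2.62, -2.67, 2.73]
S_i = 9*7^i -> [9, 63, 441, 3087, 21609]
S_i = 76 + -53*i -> [76, 23, -30, -83, -136]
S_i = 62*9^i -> [62, 558, 5022, 45198, 406782]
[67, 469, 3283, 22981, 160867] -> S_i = 67*7^i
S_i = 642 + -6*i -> [642, 636, 630, 624, 618]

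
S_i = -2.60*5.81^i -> [-2.6, -15.11, -87.77, -509.92, -2962.63]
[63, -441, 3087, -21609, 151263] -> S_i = 63*-7^i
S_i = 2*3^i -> [2, 6, 18, 54, 162]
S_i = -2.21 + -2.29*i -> [-2.21, -4.5, -6.79, -9.08, -11.37]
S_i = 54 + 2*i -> [54, 56, 58, 60, 62]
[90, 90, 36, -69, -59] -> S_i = Random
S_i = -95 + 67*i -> [-95, -28, 39, 106, 173]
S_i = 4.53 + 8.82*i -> [4.53, 13.35, 22.17, 30.99, 39.81]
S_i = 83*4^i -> [83, 332, 1328, 5312, 21248]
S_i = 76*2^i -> [76, 152, 304, 608, 1216]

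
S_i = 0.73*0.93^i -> [0.73, 0.68, 0.63, 0.59, 0.55]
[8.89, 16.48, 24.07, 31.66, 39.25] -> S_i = 8.89 + 7.59*i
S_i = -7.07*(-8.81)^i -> [-7.07, 62.29, -548.75, 4834.45, -42591.51]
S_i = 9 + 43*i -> [9, 52, 95, 138, 181]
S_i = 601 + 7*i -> [601, 608, 615, 622, 629]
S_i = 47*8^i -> [47, 376, 3008, 24064, 192512]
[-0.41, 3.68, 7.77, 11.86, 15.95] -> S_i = -0.41 + 4.09*i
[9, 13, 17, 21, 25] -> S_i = 9 + 4*i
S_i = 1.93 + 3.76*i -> [1.93, 5.69, 9.45, 13.21, 16.97]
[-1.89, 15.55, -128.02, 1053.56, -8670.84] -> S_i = -1.89*(-8.23)^i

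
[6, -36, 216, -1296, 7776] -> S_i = 6*-6^i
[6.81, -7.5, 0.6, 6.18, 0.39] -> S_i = Random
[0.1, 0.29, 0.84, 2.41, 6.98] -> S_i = 0.10*2.89^i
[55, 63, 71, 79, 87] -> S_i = 55 + 8*i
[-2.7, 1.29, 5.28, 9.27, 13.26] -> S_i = -2.70 + 3.99*i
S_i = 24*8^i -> [24, 192, 1536, 12288, 98304]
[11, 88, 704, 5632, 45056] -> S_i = 11*8^i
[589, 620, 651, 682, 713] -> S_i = 589 + 31*i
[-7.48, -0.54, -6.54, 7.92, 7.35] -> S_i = Random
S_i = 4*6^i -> [4, 24, 144, 864, 5184]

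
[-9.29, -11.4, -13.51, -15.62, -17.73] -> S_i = -9.29 + -2.11*i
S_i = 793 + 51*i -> [793, 844, 895, 946, 997]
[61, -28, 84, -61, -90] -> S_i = Random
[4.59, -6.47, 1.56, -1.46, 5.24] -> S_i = Random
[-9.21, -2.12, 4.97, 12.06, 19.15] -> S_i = -9.21 + 7.09*i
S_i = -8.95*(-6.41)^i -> [-8.95, 57.37, -367.74, 2357.2, -15109.68]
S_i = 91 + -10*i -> [91, 81, 71, 61, 51]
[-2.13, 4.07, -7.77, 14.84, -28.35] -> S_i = -2.13*(-1.91)^i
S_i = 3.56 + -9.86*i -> [3.56, -6.3, -16.16, -26.02, -35.88]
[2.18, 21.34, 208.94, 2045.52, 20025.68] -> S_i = 2.18*9.79^i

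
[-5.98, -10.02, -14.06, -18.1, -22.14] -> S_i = -5.98 + -4.04*i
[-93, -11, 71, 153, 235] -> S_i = -93 + 82*i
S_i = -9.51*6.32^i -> [-9.51, -60.1, -379.85, -2400.67, -15172.21]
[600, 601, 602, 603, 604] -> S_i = 600 + 1*i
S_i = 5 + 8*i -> [5, 13, 21, 29, 37]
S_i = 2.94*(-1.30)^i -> [2.94, -3.82, 4.97, -6.46, 8.4]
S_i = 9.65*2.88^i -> [9.65, 27.79, 80.04, 230.52, 663.89]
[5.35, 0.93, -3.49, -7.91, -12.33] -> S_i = 5.35 + -4.42*i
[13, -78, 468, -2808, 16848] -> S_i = 13*-6^i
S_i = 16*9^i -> [16, 144, 1296, 11664, 104976]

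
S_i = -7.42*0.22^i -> [-7.42, -1.63, -0.36, -0.08, -0.02]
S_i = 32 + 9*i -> [32, 41, 50, 59, 68]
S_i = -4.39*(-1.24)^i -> [-4.39, 5.44, -6.75, 8.37, -10.38]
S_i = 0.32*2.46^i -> [0.32, 0.79, 1.94, 4.76, 11.72]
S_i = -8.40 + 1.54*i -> [-8.4, -6.86, -5.32, -3.78, -2.24]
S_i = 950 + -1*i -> [950, 949, 948, 947, 946]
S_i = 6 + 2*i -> [6, 8, 10, 12, 14]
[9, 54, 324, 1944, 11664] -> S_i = 9*6^i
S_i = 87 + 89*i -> [87, 176, 265, 354, 443]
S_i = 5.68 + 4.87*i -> [5.68, 10.55, 15.42, 20.29, 25.16]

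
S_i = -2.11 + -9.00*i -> [-2.11, -11.11, -20.11, -29.11, -38.11]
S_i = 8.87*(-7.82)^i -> [8.87, -69.36, 542.42, -4241.74, 33170.39]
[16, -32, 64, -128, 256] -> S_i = 16*-2^i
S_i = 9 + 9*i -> [9, 18, 27, 36, 45]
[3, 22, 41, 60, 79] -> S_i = 3 + 19*i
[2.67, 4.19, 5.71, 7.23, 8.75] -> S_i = 2.67 + 1.52*i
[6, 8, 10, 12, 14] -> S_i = 6 + 2*i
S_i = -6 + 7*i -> [-6, 1, 8, 15, 22]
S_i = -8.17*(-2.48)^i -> [-8.17, 20.26, -50.25, 124.62, -309.05]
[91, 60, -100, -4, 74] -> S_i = Random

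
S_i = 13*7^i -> [13, 91, 637, 4459, 31213]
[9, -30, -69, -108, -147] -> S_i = 9 + -39*i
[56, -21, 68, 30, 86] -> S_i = Random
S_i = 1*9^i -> [1, 9, 81, 729, 6561]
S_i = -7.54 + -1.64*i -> [-7.54, -9.18, -10.82, -12.46, -14.1]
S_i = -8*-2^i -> [-8, 16, -32, 64, -128]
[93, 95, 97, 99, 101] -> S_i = 93 + 2*i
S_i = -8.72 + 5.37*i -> [-8.72, -3.35, 2.02, 7.39, 12.76]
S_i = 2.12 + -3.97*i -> [2.12, -1.85, -5.82, -9.79, -13.76]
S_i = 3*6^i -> [3, 18, 108, 648, 3888]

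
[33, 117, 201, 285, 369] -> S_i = 33 + 84*i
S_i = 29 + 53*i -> [29, 82, 135, 188, 241]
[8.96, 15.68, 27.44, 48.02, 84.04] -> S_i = 8.96*1.75^i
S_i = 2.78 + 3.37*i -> [2.78, 6.15, 9.52, 12.89, 16.26]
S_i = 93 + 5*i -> [93, 98, 103, 108, 113]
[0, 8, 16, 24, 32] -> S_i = 0 + 8*i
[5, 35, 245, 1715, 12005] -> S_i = 5*7^i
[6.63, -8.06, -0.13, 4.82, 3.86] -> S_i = Random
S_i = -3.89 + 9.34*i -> [-3.89, 5.45, 14.79, 24.13, 33.47]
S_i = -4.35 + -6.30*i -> [-4.35, -10.65, -16.95, -23.25, -29.55]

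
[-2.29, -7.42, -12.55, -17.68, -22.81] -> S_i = -2.29 + -5.13*i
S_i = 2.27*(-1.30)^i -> [2.27, -2.95, 3.84, -4.99, 6.48]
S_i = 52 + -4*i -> [52, 48, 44, 40, 36]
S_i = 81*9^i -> [81, 729, 6561, 59049, 531441]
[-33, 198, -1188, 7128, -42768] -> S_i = -33*-6^i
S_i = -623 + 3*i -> [-623, -620, -617, -614, -611]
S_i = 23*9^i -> [23, 207, 1863, 16767, 150903]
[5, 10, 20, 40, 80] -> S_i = 5*2^i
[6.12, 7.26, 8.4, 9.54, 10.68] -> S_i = 6.12 + 1.14*i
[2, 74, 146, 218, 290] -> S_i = 2 + 72*i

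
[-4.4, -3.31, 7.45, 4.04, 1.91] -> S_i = Random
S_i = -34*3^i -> [-34, -102, -306, -918, -2754]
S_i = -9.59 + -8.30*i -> [-9.59, -17.89, -26.19, -34.49, -42.79]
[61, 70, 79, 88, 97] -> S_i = 61 + 9*i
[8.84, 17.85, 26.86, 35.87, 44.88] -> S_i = 8.84 + 9.01*i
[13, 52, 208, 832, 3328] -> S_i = 13*4^i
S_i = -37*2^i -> [-37, -74, -148, -296, -592]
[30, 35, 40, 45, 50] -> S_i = 30 + 5*i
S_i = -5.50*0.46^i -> [-5.5, -2.53, -1.16, -0.54, -0.25]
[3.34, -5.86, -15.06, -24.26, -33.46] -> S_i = 3.34 + -9.20*i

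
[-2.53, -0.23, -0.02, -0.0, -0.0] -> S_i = -2.53*0.09^i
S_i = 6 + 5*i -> [6, 11, 16, 21, 26]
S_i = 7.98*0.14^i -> [7.98, 1.12, 0.16, 0.02, 0.0]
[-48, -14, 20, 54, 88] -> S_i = -48 + 34*i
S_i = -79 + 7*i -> [-79, -72, -65, -58, -51]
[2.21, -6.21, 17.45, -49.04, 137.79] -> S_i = 2.21*(-2.81)^i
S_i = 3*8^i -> [3, 24, 192, 1536, 12288]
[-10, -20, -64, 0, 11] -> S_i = Random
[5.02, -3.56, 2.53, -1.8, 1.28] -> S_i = 5.02*(-0.71)^i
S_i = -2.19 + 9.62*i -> [-2.19, 7.43, 17.05, 26.67, 36.29]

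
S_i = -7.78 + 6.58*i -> [-7.78, -1.2, 5.38, 11.96, 18.54]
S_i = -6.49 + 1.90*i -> [-6.49, -4.59, -2.69, -0.79, 1.11]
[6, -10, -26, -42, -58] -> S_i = 6 + -16*i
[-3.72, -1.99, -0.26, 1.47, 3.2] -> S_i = -3.72 + 1.73*i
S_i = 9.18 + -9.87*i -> [9.18, -0.69, -10.56, -20.43, -30.3]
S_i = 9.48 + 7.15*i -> [9.48, 16.63, 23.78, 30.93, 38.08]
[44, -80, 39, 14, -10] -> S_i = Random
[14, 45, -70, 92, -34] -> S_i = Random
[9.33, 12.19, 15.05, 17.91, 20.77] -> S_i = 9.33 + 2.86*i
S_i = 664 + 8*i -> [664, 672, 680, 688, 696]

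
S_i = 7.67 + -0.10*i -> [7.67, 7.57, 7.47, 7.37, 7.27]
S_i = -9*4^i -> [-9, -36, -144, -576, -2304]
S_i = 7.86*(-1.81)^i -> [7.86, -14.23, 25.75, -46.61, 84.36]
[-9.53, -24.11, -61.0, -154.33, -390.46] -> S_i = -9.53*2.53^i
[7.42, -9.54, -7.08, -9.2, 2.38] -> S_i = Random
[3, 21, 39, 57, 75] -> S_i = 3 + 18*i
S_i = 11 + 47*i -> [11, 58, 105, 152, 199]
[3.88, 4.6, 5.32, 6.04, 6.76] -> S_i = 3.88 + 0.72*i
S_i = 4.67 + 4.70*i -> [4.67, 9.37, 14.07, 18.77, 23.47]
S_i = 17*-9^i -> [17, -153, 1377, -12393, 111537]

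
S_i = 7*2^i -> [7, 14, 28, 56, 112]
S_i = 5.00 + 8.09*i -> [5.0, 13.09, 21.18, 29.27, 37.36]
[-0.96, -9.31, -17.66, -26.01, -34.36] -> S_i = -0.96 + -8.35*i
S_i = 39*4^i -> [39, 156, 624, 2496, 9984]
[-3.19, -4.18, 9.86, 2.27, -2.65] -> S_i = Random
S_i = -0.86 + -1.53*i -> [-0.86, -2.39, -3.92, -5.45, -6.98]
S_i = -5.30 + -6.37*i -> [-5.3, -11.67, -18.04, -24.41, -30.78]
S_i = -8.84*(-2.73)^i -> [-8.84, 24.13, -65.88, 179.86, -491.02]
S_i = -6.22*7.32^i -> [-6.22, -45.53, -333.28, -2439.63, -17858.08]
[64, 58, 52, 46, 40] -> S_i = 64 + -6*i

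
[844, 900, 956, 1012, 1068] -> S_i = 844 + 56*i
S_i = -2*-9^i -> [-2, 18, -162, 1458, -13122]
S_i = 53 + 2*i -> [53, 55, 57, 59, 61]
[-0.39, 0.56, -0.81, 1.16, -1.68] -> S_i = -0.39*(-1.44)^i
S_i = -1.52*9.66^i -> [-1.52, -14.68, -141.84, -1370.17, -13235.86]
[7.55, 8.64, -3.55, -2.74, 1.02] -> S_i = Random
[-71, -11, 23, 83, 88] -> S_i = Random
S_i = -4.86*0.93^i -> [-4.86, -4.52, -4.2, -3.91, -3.64]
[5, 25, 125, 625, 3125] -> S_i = 5*5^i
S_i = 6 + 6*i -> [6, 12, 18, 24, 30]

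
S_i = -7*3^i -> [-7, -21, -63, -189, -567]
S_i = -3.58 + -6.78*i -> [-3.58, -10.36, -17.14, -23.92, -30.7]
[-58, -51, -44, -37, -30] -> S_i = -58 + 7*i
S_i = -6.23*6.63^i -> [-6.23, -41.3, -273.85, -1815.64, -12037.66]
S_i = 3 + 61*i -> [3, 64, 125, 186, 247]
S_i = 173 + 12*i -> [173, 185, 197, 209, 221]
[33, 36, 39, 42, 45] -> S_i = 33 + 3*i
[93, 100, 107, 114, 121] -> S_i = 93 + 7*i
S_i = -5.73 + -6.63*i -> [-5.73, -12.36, -18.99, -25.62, -32.25]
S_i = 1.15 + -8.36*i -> [1.15, -7.21, -15.57, -23.93, -32.29]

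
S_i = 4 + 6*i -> [4, 10, 16, 22, 28]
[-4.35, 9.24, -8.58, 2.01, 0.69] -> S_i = Random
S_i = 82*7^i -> [82, 574, 4018, 28126, 196882]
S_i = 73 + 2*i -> [73, 75, 77, 79, 81]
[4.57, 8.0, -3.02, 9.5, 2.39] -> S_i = Random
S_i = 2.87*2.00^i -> [2.87, 5.74, 11.48, 22.96, 45.92]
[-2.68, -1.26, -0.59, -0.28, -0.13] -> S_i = -2.68*0.47^i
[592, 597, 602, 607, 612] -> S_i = 592 + 5*i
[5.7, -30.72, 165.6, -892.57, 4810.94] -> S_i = 5.70*(-5.39)^i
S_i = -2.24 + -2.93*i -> [-2.24, -5.17, -8.1, -11.03, -13.96]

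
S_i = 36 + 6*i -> [36, 42, 48, 54, 60]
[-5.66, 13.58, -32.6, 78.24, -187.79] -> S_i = -5.66*(-2.40)^i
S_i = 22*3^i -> [22, 66, 198, 594, 1782]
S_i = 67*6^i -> [67, 402, 2412, 14472, 86832]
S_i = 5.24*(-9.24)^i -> [5.24, -48.42, 447.38, -4133.78, 38196.11]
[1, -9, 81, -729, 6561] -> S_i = 1*-9^i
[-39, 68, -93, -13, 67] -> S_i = Random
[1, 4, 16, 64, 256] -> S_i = 1*4^i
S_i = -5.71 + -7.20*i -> [-5.71, -12.91, -20.11, -27.31, -34.51]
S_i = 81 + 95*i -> [81, 176, 271, 366, 461]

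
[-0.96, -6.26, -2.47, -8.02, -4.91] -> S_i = Random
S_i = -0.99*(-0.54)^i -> [-0.99, 0.53, -0.29, 0.16, -0.08]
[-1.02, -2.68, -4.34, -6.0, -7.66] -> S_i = -1.02 + -1.66*i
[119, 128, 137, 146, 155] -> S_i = 119 + 9*i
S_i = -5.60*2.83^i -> [-5.6, -15.85, -44.85, -126.93, -359.2]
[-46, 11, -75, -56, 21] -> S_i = Random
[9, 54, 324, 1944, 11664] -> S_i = 9*6^i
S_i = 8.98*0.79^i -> [8.98, 7.09, 5.6, 4.43, 3.5]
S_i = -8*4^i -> [-8, -32, -128, -512, -2048]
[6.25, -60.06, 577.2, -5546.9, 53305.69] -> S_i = 6.25*(-9.61)^i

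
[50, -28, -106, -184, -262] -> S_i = 50 + -78*i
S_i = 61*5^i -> [61, 305, 1525, 7625, 38125]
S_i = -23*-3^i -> [-23, 69, -207, 621, -1863]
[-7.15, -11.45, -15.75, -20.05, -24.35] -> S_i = -7.15 + -4.30*i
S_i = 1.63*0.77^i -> [1.63, 1.26, 0.97, 0.74, 0.57]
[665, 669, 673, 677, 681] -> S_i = 665 + 4*i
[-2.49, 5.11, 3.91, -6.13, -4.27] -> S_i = Random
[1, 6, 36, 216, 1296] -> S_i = 1*6^i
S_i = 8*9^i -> [8, 72, 648, 5832, 52488]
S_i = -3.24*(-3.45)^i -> [-3.24, 11.18, -38.56, 133.05, -459.01]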